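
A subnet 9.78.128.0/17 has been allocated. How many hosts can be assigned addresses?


Host bits = 32 - 17 = 15
Total addresses = 2^15 = 32768
Usable = total - 2 (network and broadcast)
Usable hosts: 32766


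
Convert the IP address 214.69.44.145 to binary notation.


214 = 11010110
69 = 01000101
44 = 00101100
145 = 10010001
Binary: 11010110.01000101.00101100.10010001


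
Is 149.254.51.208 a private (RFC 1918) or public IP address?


RFC 1918 private ranges:
  10.0.0.0/8 (10.0.0.0 - 10.255.255.255)
  172.16.0.0/12 (172.16.0.0 - 172.31.255.255)
  192.168.0.0/16 (192.168.0.0 - 192.168.255.255)
Public (not in any RFC 1918 range)


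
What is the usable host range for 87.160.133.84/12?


Network: 87.160.0.0
Broadcast: 87.175.255.255
First usable = network + 1
Last usable = broadcast - 1
Range: 87.160.0.1 to 87.175.255.254


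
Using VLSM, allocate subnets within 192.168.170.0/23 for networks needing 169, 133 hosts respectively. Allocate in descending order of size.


169 hosts -> /24 (254 usable): 192.168.170.0/24
133 hosts -> /24 (254 usable): 192.168.171.0/24
Allocation: 192.168.170.0/24 (169 hosts, 254 usable); 192.168.171.0/24 (133 hosts, 254 usable)


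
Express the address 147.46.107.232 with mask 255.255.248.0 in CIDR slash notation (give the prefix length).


Binary: 11111111.11111111.11111000.00000000
Count leading 1s
Prefix: /21


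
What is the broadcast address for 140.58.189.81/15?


Network: 140.58.0.0/15
Host bits = 17
Set all host bits to 1:
Broadcast: 140.59.255.255


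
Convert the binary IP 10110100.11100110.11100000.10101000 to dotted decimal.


10110100 = 180
11100110 = 230
11100000 = 224
10101000 = 168
IP: 180.230.224.168


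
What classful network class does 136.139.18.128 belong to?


First octet: 136
Binary: 10001000
10xxxxxx -> Class B (128-191)
Class B, default mask 255.255.0.0 (/16)


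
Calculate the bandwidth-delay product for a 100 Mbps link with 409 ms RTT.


BDP = bandwidth * RTT
= 100 Mbps * 409 ms
= 100 * 1e6 * 409 / 1000 bits
= 40900000 bits
= 5112500 bytes
= 4992.6758 KB
BDP = 40900000 bits (5112500 bytes)


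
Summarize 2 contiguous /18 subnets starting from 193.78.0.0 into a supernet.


Original prefix: /18
Number of subnets: 2 = 2^1
New prefix = 18 - 1 = 17
Supernet: 193.78.0.0/17


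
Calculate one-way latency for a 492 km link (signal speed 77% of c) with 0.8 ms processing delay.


Speed = 0.77 * 3e5 km/s = 231000 km/s
Propagation delay = 492 / 231000 = 0.0021 s = 2.1299 ms
Processing delay = 0.8 ms
Total one-way latency = 2.9299 ms


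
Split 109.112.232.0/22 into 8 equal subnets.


New prefix = 22 + 3 = 25
Each subnet has 128 addresses
  109.112.232.0/25
  109.112.232.128/25
  109.112.233.0/25
  109.112.233.128/25
  109.112.234.0/25
  109.112.234.128/25
  109.112.235.0/25
  109.112.235.128/25
Subnets: 109.112.232.0/25, 109.112.232.128/25, 109.112.233.0/25, 109.112.233.128/25, 109.112.234.0/25, 109.112.234.128/25, 109.112.235.0/25, 109.112.235.128/25


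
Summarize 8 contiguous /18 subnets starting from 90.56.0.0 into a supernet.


Original prefix: /18
Number of subnets: 8 = 2^3
New prefix = 18 - 3 = 15
Supernet: 90.56.0.0/15


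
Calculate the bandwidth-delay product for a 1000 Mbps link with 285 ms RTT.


BDP = bandwidth * RTT
= 1000 Mbps * 285 ms
= 1000 * 1e6 * 285 / 1000 bits
= 285000000 bits
= 35625000 bytes
= 34790.0391 KB
BDP = 285000000 bits (35625000 bytes)


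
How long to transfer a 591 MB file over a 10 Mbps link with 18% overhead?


Effective throughput = 10 * (1 - 18/100) = 8.2 Mbps
File size in Mb = 591 * 8 = 4728 Mb
Time = 4728 / 8.2
Time = 576.5854 seconds


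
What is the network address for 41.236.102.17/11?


IP:   00101001.11101100.01100110.00010001
Mask: 11111111.11100000.00000000.00000000
AND operation:
Net:  00101001.11100000.00000000.00000000
Network: 41.224.0.0/11


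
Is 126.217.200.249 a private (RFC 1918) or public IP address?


RFC 1918 private ranges:
  10.0.0.0/8 (10.0.0.0 - 10.255.255.255)
  172.16.0.0/12 (172.16.0.0 - 172.31.255.255)
  192.168.0.0/16 (192.168.0.0 - 192.168.255.255)
Public (not in any RFC 1918 range)


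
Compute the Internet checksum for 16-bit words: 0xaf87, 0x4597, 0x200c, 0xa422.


Sum all words (with carry folding):
+ 0xaf87 = 0xaf87
+ 0x4597 = 0xf51e
+ 0x200c = 0x152b
+ 0xa422 = 0xb94d
One's complement: ~0xb94d
Checksum = 0x46b2


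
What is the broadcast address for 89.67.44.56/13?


Network: 89.64.0.0/13
Host bits = 19
Set all host bits to 1:
Broadcast: 89.71.255.255


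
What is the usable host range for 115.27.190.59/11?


Network: 115.0.0.0
Broadcast: 115.31.255.255
First usable = network + 1
Last usable = broadcast - 1
Range: 115.0.0.1 to 115.31.255.254


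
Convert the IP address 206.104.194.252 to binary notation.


206 = 11001110
104 = 01101000
194 = 11000010
252 = 11111100
Binary: 11001110.01101000.11000010.11111100


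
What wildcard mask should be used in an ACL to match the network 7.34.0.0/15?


Subnet mask: 255.254.0.0
Wildcard = 255.255.255.255 - subnet mask
255 - 255 = 0
255 - 254 = 1
255 - 0 = 255
255 - 0 = 255
Wildcard: 0.1.255.255


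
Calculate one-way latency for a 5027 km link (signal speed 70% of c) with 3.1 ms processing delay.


Speed = 0.7 * 3e5 km/s = 210000 km/s
Propagation delay = 5027 / 210000 = 0.0239 s = 23.9381 ms
Processing delay = 3.1 ms
Total one-way latency = 27.0381 ms


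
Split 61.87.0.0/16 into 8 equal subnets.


New prefix = 16 + 3 = 19
Each subnet has 8192 addresses
  61.87.0.0/19
  61.87.32.0/19
  61.87.64.0/19
  61.87.96.0/19
  61.87.128.0/19
  61.87.160.0/19
  61.87.192.0/19
  61.87.224.0/19
Subnets: 61.87.0.0/19, 61.87.32.0/19, 61.87.64.0/19, 61.87.96.0/19, 61.87.128.0/19, 61.87.160.0/19, 61.87.192.0/19, 61.87.224.0/19


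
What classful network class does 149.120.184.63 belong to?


First octet: 149
Binary: 10010101
10xxxxxx -> Class B (128-191)
Class B, default mask 255.255.0.0 (/16)


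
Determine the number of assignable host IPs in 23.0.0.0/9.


Host bits = 32 - 9 = 23
Total addresses = 2^23 = 8388608
Usable = total - 2 (network and broadcast)
Usable hosts: 8388606


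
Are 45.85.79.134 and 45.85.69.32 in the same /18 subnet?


Mask: 255.255.192.0
45.85.79.134 AND mask = 45.85.64.0
45.85.69.32 AND mask = 45.85.64.0
Yes, same subnet (45.85.64.0)


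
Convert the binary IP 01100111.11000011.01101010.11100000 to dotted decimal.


01100111 = 103
11000011 = 195
01101010 = 106
11100000 = 224
IP: 103.195.106.224


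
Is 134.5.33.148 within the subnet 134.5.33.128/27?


Subnet network: 134.5.33.128
Test IP AND mask: 134.5.33.128
Yes, 134.5.33.148 is in 134.5.33.128/27


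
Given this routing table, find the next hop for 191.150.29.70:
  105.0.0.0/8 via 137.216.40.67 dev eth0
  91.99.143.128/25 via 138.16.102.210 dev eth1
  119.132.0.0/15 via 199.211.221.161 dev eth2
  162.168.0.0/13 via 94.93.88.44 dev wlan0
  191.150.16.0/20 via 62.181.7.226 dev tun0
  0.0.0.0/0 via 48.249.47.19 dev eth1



Longest prefix match for 191.150.29.70:
  /8 105.0.0.0: no
  /25 91.99.143.128: no
  /15 119.132.0.0: no
  /13 162.168.0.0: no
  /20 191.150.16.0: MATCH
  /0 0.0.0.0: MATCH
Selected: next-hop 62.181.7.226 via tun0 (matched /20)


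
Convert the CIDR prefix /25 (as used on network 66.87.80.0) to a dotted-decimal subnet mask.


/25 means 25 network bits, 7 host bits
Binary: 11111111111111111111111110000000
Mask: 255.255.255.128


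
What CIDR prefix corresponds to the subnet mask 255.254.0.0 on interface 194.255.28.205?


Binary: 11111111.11111110.00000000.00000000
Count leading 1s
Prefix: /15


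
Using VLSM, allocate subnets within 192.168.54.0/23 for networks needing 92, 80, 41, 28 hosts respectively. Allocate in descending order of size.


92 hosts -> /25 (126 usable): 192.168.54.0/25
80 hosts -> /25 (126 usable): 192.168.54.128/25
41 hosts -> /26 (62 usable): 192.168.55.0/26
28 hosts -> /27 (30 usable): 192.168.55.64/27
Allocation: 192.168.54.0/25 (92 hosts, 126 usable); 192.168.54.128/25 (80 hosts, 126 usable); 192.168.55.0/26 (41 hosts, 62 usable); 192.168.55.64/27 (28 hosts, 30 usable)


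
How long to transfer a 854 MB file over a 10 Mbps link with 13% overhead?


Effective throughput = 10 * (1 - 13/100) = 8.7 Mbps
File size in Mb = 854 * 8 = 6832 Mb
Time = 6832 / 8.7
Time = 785.2874 seconds


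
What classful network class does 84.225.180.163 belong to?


First octet: 84
Binary: 01010100
0xxxxxxx -> Class A (1-126)
Class A, default mask 255.0.0.0 (/8)


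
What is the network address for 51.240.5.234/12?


IP:   00110011.11110000.00000101.11101010
Mask: 11111111.11110000.00000000.00000000
AND operation:
Net:  00110011.11110000.00000000.00000000
Network: 51.240.0.0/12


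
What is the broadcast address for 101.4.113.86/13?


Network: 101.0.0.0/13
Host bits = 19
Set all host bits to 1:
Broadcast: 101.7.255.255


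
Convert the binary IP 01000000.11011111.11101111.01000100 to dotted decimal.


01000000 = 64
11011111 = 223
11101111 = 239
01000100 = 68
IP: 64.223.239.68


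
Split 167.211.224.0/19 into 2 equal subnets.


New prefix = 19 + 1 = 20
Each subnet has 4096 addresses
  167.211.224.0/20
  167.211.240.0/20
Subnets: 167.211.224.0/20, 167.211.240.0/20


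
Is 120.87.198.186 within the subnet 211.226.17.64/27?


Subnet network: 211.226.17.64
Test IP AND mask: 120.87.198.160
No, 120.87.198.186 is not in 211.226.17.64/27


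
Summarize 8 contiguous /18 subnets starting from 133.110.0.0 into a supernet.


Original prefix: /18
Number of subnets: 8 = 2^3
New prefix = 18 - 3 = 15
Supernet: 133.110.0.0/15


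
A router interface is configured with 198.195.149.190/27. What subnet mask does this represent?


/27 means 27 network bits, 5 host bits
Binary: 11111111111111111111111111100000
Mask: 255.255.255.224


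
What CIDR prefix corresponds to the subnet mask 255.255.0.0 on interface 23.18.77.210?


Binary: 11111111.11111111.00000000.00000000
Count leading 1s
Prefix: /16


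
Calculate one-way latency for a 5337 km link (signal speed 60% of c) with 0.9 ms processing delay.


Speed = 0.6 * 3e5 km/s = 180000 km/s
Propagation delay = 5337 / 180000 = 0.0296 s = 29.65 ms
Processing delay = 0.9 ms
Total one-way latency = 30.55 ms


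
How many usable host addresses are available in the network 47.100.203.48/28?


Host bits = 32 - 28 = 4
Total addresses = 2^4 = 16
Usable = total - 2 (network and broadcast)
Usable hosts: 14


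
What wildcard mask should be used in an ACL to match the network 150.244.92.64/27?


Subnet mask: 255.255.255.224
Wildcard = 255.255.255.255 - subnet mask
255 - 255 = 0
255 - 255 = 0
255 - 255 = 0
255 - 224 = 31
Wildcard: 0.0.0.31


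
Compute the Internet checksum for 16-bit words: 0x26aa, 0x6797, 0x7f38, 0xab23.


Sum all words (with carry folding):
+ 0x26aa = 0x26aa
+ 0x6797 = 0x8e41
+ 0x7f38 = 0x0d7a
+ 0xab23 = 0xb89d
One's complement: ~0xb89d
Checksum = 0x4762


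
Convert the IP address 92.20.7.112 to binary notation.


92 = 01011100
20 = 00010100
7 = 00000111
112 = 01110000
Binary: 01011100.00010100.00000111.01110000


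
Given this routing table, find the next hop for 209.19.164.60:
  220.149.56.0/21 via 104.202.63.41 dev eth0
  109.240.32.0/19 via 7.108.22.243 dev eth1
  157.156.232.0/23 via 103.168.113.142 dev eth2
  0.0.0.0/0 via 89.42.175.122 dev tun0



Longest prefix match for 209.19.164.60:
  /21 220.149.56.0: no
  /19 109.240.32.0: no
  /23 157.156.232.0: no
  /0 0.0.0.0: MATCH
Selected: next-hop 89.42.175.122 via tun0 (matched /0)


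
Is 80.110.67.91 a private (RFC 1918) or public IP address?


RFC 1918 private ranges:
  10.0.0.0/8 (10.0.0.0 - 10.255.255.255)
  172.16.0.0/12 (172.16.0.0 - 172.31.255.255)
  192.168.0.0/16 (192.168.0.0 - 192.168.255.255)
Public (not in any RFC 1918 range)


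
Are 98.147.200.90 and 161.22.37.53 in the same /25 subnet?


Mask: 255.255.255.128
98.147.200.90 AND mask = 98.147.200.0
161.22.37.53 AND mask = 161.22.37.0
No, different subnets (98.147.200.0 vs 161.22.37.0)


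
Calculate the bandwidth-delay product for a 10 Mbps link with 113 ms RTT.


BDP = bandwidth * RTT
= 10 Mbps * 113 ms
= 10 * 1e6 * 113 / 1000 bits
= 1130000 bits
= 141250 bytes
= 137.9395 KB
BDP = 1130000 bits (141250 bytes)


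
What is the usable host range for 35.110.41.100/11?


Network: 35.96.0.0
Broadcast: 35.127.255.255
First usable = network + 1
Last usable = broadcast - 1
Range: 35.96.0.1 to 35.127.255.254


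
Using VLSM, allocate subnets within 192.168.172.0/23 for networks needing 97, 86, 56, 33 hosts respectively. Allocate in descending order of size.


97 hosts -> /25 (126 usable): 192.168.172.0/25
86 hosts -> /25 (126 usable): 192.168.172.128/25
56 hosts -> /26 (62 usable): 192.168.173.0/26
33 hosts -> /26 (62 usable): 192.168.173.64/26
Allocation: 192.168.172.0/25 (97 hosts, 126 usable); 192.168.172.128/25 (86 hosts, 126 usable); 192.168.173.0/26 (56 hosts, 62 usable); 192.168.173.64/26 (33 hosts, 62 usable)


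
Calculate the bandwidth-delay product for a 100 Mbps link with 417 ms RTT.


BDP = bandwidth * RTT
= 100 Mbps * 417 ms
= 100 * 1e6 * 417 / 1000 bits
= 41700000 bits
= 5212500 bytes
= 5090.332 KB
BDP = 41700000 bits (5212500 bytes)


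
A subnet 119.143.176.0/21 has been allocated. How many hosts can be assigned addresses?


Host bits = 32 - 21 = 11
Total addresses = 2^11 = 2048
Usable = total - 2 (network and broadcast)
Usable hosts: 2046


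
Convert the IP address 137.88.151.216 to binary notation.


137 = 10001001
88 = 01011000
151 = 10010111
216 = 11011000
Binary: 10001001.01011000.10010111.11011000


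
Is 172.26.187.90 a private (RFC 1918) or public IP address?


RFC 1918 private ranges:
  10.0.0.0/8 (10.0.0.0 - 10.255.255.255)
  172.16.0.0/12 (172.16.0.0 - 172.31.255.255)
  192.168.0.0/16 (192.168.0.0 - 192.168.255.255)
Private (in 172.16.0.0/12)


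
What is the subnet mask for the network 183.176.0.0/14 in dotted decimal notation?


/14 means 14 network bits, 18 host bits
Binary: 11111111111111000000000000000000
Mask: 255.252.0.0


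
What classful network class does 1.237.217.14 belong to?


First octet: 1
Binary: 00000001
0xxxxxxx -> Class A (1-126)
Class A, default mask 255.0.0.0 (/8)


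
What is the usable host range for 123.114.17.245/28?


Network: 123.114.17.240
Broadcast: 123.114.17.255
First usable = network + 1
Last usable = broadcast - 1
Range: 123.114.17.241 to 123.114.17.254


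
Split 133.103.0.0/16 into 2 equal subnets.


New prefix = 16 + 1 = 17
Each subnet has 32768 addresses
  133.103.0.0/17
  133.103.128.0/17
Subnets: 133.103.0.0/17, 133.103.128.0/17


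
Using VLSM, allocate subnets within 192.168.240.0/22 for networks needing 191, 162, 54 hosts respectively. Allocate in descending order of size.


191 hosts -> /24 (254 usable): 192.168.240.0/24
162 hosts -> /24 (254 usable): 192.168.241.0/24
54 hosts -> /26 (62 usable): 192.168.242.0/26
Allocation: 192.168.240.0/24 (191 hosts, 254 usable); 192.168.241.0/24 (162 hosts, 254 usable); 192.168.242.0/26 (54 hosts, 62 usable)


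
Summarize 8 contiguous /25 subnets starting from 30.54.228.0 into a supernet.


Original prefix: /25
Number of subnets: 8 = 2^3
New prefix = 25 - 3 = 22
Supernet: 30.54.228.0/22


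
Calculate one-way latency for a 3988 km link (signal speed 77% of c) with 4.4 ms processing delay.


Speed = 0.77 * 3e5 km/s = 231000 km/s
Propagation delay = 3988 / 231000 = 0.0173 s = 17.2641 ms
Processing delay = 4.4 ms
Total one-way latency = 21.6641 ms


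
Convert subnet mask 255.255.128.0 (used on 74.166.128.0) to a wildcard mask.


Subnet mask: 255.255.128.0
Wildcard = 255.255.255.255 - subnet mask
255 - 255 = 0
255 - 255 = 0
255 - 128 = 127
255 - 0 = 255
Wildcard: 0.0.127.255


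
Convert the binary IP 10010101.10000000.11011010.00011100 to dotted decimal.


10010101 = 149
10000000 = 128
11011010 = 218
00011100 = 28
IP: 149.128.218.28


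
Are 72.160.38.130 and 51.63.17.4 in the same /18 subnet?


Mask: 255.255.192.0
72.160.38.130 AND mask = 72.160.0.0
51.63.17.4 AND mask = 51.63.0.0
No, different subnets (72.160.0.0 vs 51.63.0.0)


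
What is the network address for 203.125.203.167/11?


IP:   11001011.01111101.11001011.10100111
Mask: 11111111.11100000.00000000.00000000
AND operation:
Net:  11001011.01100000.00000000.00000000
Network: 203.96.0.0/11


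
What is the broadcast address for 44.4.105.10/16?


Network: 44.4.0.0/16
Host bits = 16
Set all host bits to 1:
Broadcast: 44.4.255.255


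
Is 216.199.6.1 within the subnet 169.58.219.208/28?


Subnet network: 169.58.219.208
Test IP AND mask: 216.199.6.0
No, 216.199.6.1 is not in 169.58.219.208/28


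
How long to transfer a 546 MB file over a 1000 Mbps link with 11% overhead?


Effective throughput = 1000 * (1 - 11/100) = 890 Mbps
File size in Mb = 546 * 8 = 4368 Mb
Time = 4368 / 890
Time = 4.9079 seconds


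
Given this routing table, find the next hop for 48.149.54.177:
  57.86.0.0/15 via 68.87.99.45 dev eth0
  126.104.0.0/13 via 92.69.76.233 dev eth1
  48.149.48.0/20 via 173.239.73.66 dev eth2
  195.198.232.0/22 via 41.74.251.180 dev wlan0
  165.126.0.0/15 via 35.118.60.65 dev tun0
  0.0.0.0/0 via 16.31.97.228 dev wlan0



Longest prefix match for 48.149.54.177:
  /15 57.86.0.0: no
  /13 126.104.0.0: no
  /20 48.149.48.0: MATCH
  /22 195.198.232.0: no
  /15 165.126.0.0: no
  /0 0.0.0.0: MATCH
Selected: next-hop 173.239.73.66 via eth2 (matched /20)


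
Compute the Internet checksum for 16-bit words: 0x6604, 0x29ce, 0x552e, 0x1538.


Sum all words (with carry folding):
+ 0x6604 = 0x6604
+ 0x29ce = 0x8fd2
+ 0x552e = 0xe500
+ 0x1538 = 0xfa38
One's complement: ~0xfa38
Checksum = 0x05c7


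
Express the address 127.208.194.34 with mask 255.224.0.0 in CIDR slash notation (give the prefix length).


Binary: 11111111.11100000.00000000.00000000
Count leading 1s
Prefix: /11


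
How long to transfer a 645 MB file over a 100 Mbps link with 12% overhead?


Effective throughput = 100 * (1 - 12/100) = 88 Mbps
File size in Mb = 645 * 8 = 5160 Mb
Time = 5160 / 88
Time = 58.6364 seconds


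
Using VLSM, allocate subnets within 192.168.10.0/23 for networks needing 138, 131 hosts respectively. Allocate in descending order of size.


138 hosts -> /24 (254 usable): 192.168.10.0/24
131 hosts -> /24 (254 usable): 192.168.11.0/24
Allocation: 192.168.10.0/24 (138 hosts, 254 usable); 192.168.11.0/24 (131 hosts, 254 usable)


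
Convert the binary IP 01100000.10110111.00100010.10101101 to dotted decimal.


01100000 = 96
10110111 = 183
00100010 = 34
10101101 = 173
IP: 96.183.34.173


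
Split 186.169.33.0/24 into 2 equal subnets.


New prefix = 24 + 1 = 25
Each subnet has 128 addresses
  186.169.33.0/25
  186.169.33.128/25
Subnets: 186.169.33.0/25, 186.169.33.128/25


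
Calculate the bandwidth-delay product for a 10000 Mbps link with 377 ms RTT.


BDP = bandwidth * RTT
= 10000 Mbps * 377 ms
= 10000 * 1e6 * 377 / 1000 bits
= 3770000000 bits
= 471250000 bytes
= 460205.0781 KB
BDP = 3770000000 bits (471250000 bytes)


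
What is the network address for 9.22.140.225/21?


IP:   00001001.00010110.10001100.11100001
Mask: 11111111.11111111.11111000.00000000
AND operation:
Net:  00001001.00010110.10001000.00000000
Network: 9.22.136.0/21


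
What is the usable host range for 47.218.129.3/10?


Network: 47.192.0.0
Broadcast: 47.255.255.255
First usable = network + 1
Last usable = broadcast - 1
Range: 47.192.0.1 to 47.255.255.254


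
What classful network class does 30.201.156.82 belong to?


First octet: 30
Binary: 00011110
0xxxxxxx -> Class A (1-126)
Class A, default mask 255.0.0.0 (/8)


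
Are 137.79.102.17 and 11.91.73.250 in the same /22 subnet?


Mask: 255.255.252.0
137.79.102.17 AND mask = 137.79.100.0
11.91.73.250 AND mask = 11.91.72.0
No, different subnets (137.79.100.0 vs 11.91.72.0)


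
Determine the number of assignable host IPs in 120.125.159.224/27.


Host bits = 32 - 27 = 5
Total addresses = 2^5 = 32
Usable = total - 2 (network and broadcast)
Usable hosts: 30


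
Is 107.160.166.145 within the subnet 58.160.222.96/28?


Subnet network: 58.160.222.96
Test IP AND mask: 107.160.166.144
No, 107.160.166.145 is not in 58.160.222.96/28


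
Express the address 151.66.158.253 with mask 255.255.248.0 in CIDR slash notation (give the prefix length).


Binary: 11111111.11111111.11111000.00000000
Count leading 1s
Prefix: /21


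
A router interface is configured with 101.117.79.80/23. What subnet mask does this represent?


/23 means 23 network bits, 9 host bits
Binary: 11111111111111111111111000000000
Mask: 255.255.254.0


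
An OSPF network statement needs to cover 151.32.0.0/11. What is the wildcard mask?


Subnet mask: 255.224.0.0
Wildcard = 255.255.255.255 - subnet mask
255 - 255 = 0
255 - 224 = 31
255 - 0 = 255
255 - 0 = 255
Wildcard: 0.31.255.255


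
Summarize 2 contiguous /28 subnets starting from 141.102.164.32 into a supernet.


Original prefix: /28
Number of subnets: 2 = 2^1
New prefix = 28 - 1 = 27
Supernet: 141.102.164.32/27


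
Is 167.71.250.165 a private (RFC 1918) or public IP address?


RFC 1918 private ranges:
  10.0.0.0/8 (10.0.0.0 - 10.255.255.255)
  172.16.0.0/12 (172.16.0.0 - 172.31.255.255)
  192.168.0.0/16 (192.168.0.0 - 192.168.255.255)
Public (not in any RFC 1918 range)


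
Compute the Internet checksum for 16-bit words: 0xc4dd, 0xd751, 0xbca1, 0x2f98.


Sum all words (with carry folding):
+ 0xc4dd = 0xc4dd
+ 0xd751 = 0x9c2f
+ 0xbca1 = 0x58d1
+ 0x2f98 = 0x8869
One's complement: ~0x8869
Checksum = 0x7796


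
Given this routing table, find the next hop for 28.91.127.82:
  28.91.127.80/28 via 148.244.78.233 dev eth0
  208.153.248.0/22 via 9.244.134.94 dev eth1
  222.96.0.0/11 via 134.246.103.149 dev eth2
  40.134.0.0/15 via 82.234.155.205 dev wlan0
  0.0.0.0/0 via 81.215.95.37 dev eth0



Longest prefix match for 28.91.127.82:
  /28 28.91.127.80: MATCH
  /22 208.153.248.0: no
  /11 222.96.0.0: no
  /15 40.134.0.0: no
  /0 0.0.0.0: MATCH
Selected: next-hop 148.244.78.233 via eth0 (matched /28)


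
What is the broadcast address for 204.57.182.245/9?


Network: 204.0.0.0/9
Host bits = 23
Set all host bits to 1:
Broadcast: 204.127.255.255


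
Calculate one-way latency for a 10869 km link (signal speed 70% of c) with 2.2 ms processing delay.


Speed = 0.7 * 3e5 km/s = 210000 km/s
Propagation delay = 10869 / 210000 = 0.0518 s = 51.7571 ms
Processing delay = 2.2 ms
Total one-way latency = 53.9571 ms


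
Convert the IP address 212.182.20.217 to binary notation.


212 = 11010100
182 = 10110110
20 = 00010100
217 = 11011001
Binary: 11010100.10110110.00010100.11011001


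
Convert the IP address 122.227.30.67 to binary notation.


122 = 01111010
227 = 11100011
30 = 00011110
67 = 01000011
Binary: 01111010.11100011.00011110.01000011


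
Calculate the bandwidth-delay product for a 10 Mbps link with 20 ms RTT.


BDP = bandwidth * RTT
= 10 Mbps * 20 ms
= 10 * 1e6 * 20 / 1000 bits
= 200000 bits
= 25000 bytes
= 24.4141 KB
BDP = 200000 bits (25000 bytes)


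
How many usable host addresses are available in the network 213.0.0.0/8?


Host bits = 32 - 8 = 24
Total addresses = 2^24 = 16777216
Usable = total - 2 (network and broadcast)
Usable hosts: 16777214


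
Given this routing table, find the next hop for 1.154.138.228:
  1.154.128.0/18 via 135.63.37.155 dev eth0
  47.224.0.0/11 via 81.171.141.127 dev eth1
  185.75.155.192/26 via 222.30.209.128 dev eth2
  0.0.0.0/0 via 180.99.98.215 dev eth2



Longest prefix match for 1.154.138.228:
  /18 1.154.128.0: MATCH
  /11 47.224.0.0: no
  /26 185.75.155.192: no
  /0 0.0.0.0: MATCH
Selected: next-hop 135.63.37.155 via eth0 (matched /18)


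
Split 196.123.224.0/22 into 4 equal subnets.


New prefix = 22 + 2 = 24
Each subnet has 256 addresses
  196.123.224.0/24
  196.123.225.0/24
  196.123.226.0/24
  196.123.227.0/24
Subnets: 196.123.224.0/24, 196.123.225.0/24, 196.123.226.0/24, 196.123.227.0/24


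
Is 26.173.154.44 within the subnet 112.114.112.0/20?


Subnet network: 112.114.112.0
Test IP AND mask: 26.173.144.0
No, 26.173.154.44 is not in 112.114.112.0/20


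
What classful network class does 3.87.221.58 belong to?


First octet: 3
Binary: 00000011
0xxxxxxx -> Class A (1-126)
Class A, default mask 255.0.0.0 (/8)


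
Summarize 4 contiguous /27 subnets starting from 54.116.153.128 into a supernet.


Original prefix: /27
Number of subnets: 4 = 2^2
New prefix = 27 - 2 = 25
Supernet: 54.116.153.128/25


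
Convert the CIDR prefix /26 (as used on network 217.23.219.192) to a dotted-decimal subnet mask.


/26 means 26 network bits, 6 host bits
Binary: 11111111111111111111111111000000
Mask: 255.255.255.192


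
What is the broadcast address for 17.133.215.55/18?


Network: 17.133.192.0/18
Host bits = 14
Set all host bits to 1:
Broadcast: 17.133.255.255


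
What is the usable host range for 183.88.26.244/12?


Network: 183.80.0.0
Broadcast: 183.95.255.255
First usable = network + 1
Last usable = broadcast - 1
Range: 183.80.0.1 to 183.95.255.254


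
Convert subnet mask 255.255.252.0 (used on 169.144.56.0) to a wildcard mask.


Subnet mask: 255.255.252.0
Wildcard = 255.255.255.255 - subnet mask
255 - 255 = 0
255 - 255 = 0
255 - 252 = 3
255 - 0 = 255
Wildcard: 0.0.3.255


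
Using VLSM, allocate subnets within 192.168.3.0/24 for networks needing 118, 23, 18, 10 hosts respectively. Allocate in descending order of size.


118 hosts -> /25 (126 usable): 192.168.3.0/25
23 hosts -> /27 (30 usable): 192.168.3.128/27
18 hosts -> /27 (30 usable): 192.168.3.160/27
10 hosts -> /28 (14 usable): 192.168.3.192/28
Allocation: 192.168.3.0/25 (118 hosts, 126 usable); 192.168.3.128/27 (23 hosts, 30 usable); 192.168.3.160/27 (18 hosts, 30 usable); 192.168.3.192/28 (10 hosts, 14 usable)


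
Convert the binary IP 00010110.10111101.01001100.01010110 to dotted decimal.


00010110 = 22
10111101 = 189
01001100 = 76
01010110 = 86
IP: 22.189.76.86


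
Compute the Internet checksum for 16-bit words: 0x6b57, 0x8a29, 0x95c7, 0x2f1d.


Sum all words (with carry folding):
+ 0x6b57 = 0x6b57
+ 0x8a29 = 0xf580
+ 0x95c7 = 0x8b48
+ 0x2f1d = 0xba65
One's complement: ~0xba65
Checksum = 0x459a


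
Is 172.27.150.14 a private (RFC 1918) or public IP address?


RFC 1918 private ranges:
  10.0.0.0/8 (10.0.0.0 - 10.255.255.255)
  172.16.0.0/12 (172.16.0.0 - 172.31.255.255)
  192.168.0.0/16 (192.168.0.0 - 192.168.255.255)
Private (in 172.16.0.0/12)


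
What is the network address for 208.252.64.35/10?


IP:   11010000.11111100.01000000.00100011
Mask: 11111111.11000000.00000000.00000000
AND operation:
Net:  11010000.11000000.00000000.00000000
Network: 208.192.0.0/10


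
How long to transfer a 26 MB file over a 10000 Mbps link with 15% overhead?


Effective throughput = 10000 * (1 - 15/100) = 8500 Mbps
File size in Mb = 26 * 8 = 208 Mb
Time = 208 / 8500
Time = 0.0245 seconds


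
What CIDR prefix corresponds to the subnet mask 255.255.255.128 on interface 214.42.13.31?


Binary: 11111111.11111111.11111111.10000000
Count leading 1s
Prefix: /25


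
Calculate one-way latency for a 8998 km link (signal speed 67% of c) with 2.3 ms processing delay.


Speed = 0.67 * 3e5 km/s = 201000 km/s
Propagation delay = 8998 / 201000 = 0.0448 s = 44.7662 ms
Processing delay = 2.3 ms
Total one-way latency = 47.0662 ms


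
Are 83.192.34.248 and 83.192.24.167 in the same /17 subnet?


Mask: 255.255.128.0
83.192.34.248 AND mask = 83.192.0.0
83.192.24.167 AND mask = 83.192.0.0
Yes, same subnet (83.192.0.0)


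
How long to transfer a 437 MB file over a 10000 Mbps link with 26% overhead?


Effective throughput = 10000 * (1 - 26/100) = 7400 Mbps
File size in Mb = 437 * 8 = 3496 Mb
Time = 3496 / 7400
Time = 0.4724 seconds


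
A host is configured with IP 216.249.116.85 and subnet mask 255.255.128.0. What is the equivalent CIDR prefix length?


Binary: 11111111.11111111.10000000.00000000
Count leading 1s
Prefix: /17


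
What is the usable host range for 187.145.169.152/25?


Network: 187.145.169.128
Broadcast: 187.145.169.255
First usable = network + 1
Last usable = broadcast - 1
Range: 187.145.169.129 to 187.145.169.254


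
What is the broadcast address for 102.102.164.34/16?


Network: 102.102.0.0/16
Host bits = 16
Set all host bits to 1:
Broadcast: 102.102.255.255


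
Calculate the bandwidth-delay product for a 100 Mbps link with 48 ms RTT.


BDP = bandwidth * RTT
= 100 Mbps * 48 ms
= 100 * 1e6 * 48 / 1000 bits
= 4800000 bits
= 600000 bytes
= 585.9375 KB
BDP = 4800000 bits (600000 bytes)


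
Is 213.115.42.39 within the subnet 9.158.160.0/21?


Subnet network: 9.158.160.0
Test IP AND mask: 213.115.40.0
No, 213.115.42.39 is not in 9.158.160.0/21


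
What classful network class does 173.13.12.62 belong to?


First octet: 173
Binary: 10101101
10xxxxxx -> Class B (128-191)
Class B, default mask 255.255.0.0 (/16)


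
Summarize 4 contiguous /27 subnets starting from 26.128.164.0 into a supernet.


Original prefix: /27
Number of subnets: 4 = 2^2
New prefix = 27 - 2 = 25
Supernet: 26.128.164.0/25


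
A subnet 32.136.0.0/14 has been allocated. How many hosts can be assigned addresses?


Host bits = 32 - 14 = 18
Total addresses = 2^18 = 262144
Usable = total - 2 (network and broadcast)
Usable hosts: 262142


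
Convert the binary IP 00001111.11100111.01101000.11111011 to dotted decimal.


00001111 = 15
11100111 = 231
01101000 = 104
11111011 = 251
IP: 15.231.104.251


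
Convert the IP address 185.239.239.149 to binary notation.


185 = 10111001
239 = 11101111
239 = 11101111
149 = 10010101
Binary: 10111001.11101111.11101111.10010101


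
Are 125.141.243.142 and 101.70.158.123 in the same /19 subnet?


Mask: 255.255.224.0
125.141.243.142 AND mask = 125.141.224.0
101.70.158.123 AND mask = 101.70.128.0
No, different subnets (125.141.224.0 vs 101.70.128.0)


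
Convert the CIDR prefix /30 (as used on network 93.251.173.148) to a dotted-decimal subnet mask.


/30 means 30 network bits, 2 host bits
Binary: 11111111111111111111111111111100
Mask: 255.255.255.252


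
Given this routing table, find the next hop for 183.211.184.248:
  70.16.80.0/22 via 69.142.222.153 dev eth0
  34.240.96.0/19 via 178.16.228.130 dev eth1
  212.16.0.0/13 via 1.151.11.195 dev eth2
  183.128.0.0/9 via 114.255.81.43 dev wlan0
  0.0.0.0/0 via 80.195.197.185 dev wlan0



Longest prefix match for 183.211.184.248:
  /22 70.16.80.0: no
  /19 34.240.96.0: no
  /13 212.16.0.0: no
  /9 183.128.0.0: MATCH
  /0 0.0.0.0: MATCH
Selected: next-hop 114.255.81.43 via wlan0 (matched /9)


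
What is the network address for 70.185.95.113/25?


IP:   01000110.10111001.01011111.01110001
Mask: 11111111.11111111.11111111.10000000
AND operation:
Net:  01000110.10111001.01011111.00000000
Network: 70.185.95.0/25


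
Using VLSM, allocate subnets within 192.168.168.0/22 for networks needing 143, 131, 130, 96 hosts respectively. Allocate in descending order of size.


143 hosts -> /24 (254 usable): 192.168.168.0/24
131 hosts -> /24 (254 usable): 192.168.169.0/24
130 hosts -> /24 (254 usable): 192.168.170.0/24
96 hosts -> /25 (126 usable): 192.168.171.0/25
Allocation: 192.168.168.0/24 (143 hosts, 254 usable); 192.168.169.0/24 (131 hosts, 254 usable); 192.168.170.0/24 (130 hosts, 254 usable); 192.168.171.0/25 (96 hosts, 126 usable)


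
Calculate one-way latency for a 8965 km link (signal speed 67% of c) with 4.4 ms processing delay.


Speed = 0.67 * 3e5 km/s = 201000 km/s
Propagation delay = 8965 / 201000 = 0.0446 s = 44.602 ms
Processing delay = 4.4 ms
Total one-way latency = 49.002 ms


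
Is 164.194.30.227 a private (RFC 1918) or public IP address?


RFC 1918 private ranges:
  10.0.0.0/8 (10.0.0.0 - 10.255.255.255)
  172.16.0.0/12 (172.16.0.0 - 172.31.255.255)
  192.168.0.0/16 (192.168.0.0 - 192.168.255.255)
Public (not in any RFC 1918 range)


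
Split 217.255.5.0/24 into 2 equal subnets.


New prefix = 24 + 1 = 25
Each subnet has 128 addresses
  217.255.5.0/25
  217.255.5.128/25
Subnets: 217.255.5.0/25, 217.255.5.128/25


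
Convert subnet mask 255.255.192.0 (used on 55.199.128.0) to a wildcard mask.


Subnet mask: 255.255.192.0
Wildcard = 255.255.255.255 - subnet mask
255 - 255 = 0
255 - 255 = 0
255 - 192 = 63
255 - 0 = 255
Wildcard: 0.0.63.255


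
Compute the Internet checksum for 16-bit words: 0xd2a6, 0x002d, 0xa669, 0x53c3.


Sum all words (with carry folding):
+ 0xd2a6 = 0xd2a6
+ 0x002d = 0xd2d3
+ 0xa669 = 0x793d
+ 0x53c3 = 0xcd00
One's complement: ~0xcd00
Checksum = 0x32ff


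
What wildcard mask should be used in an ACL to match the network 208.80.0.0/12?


Subnet mask: 255.240.0.0
Wildcard = 255.255.255.255 - subnet mask
255 - 255 = 0
255 - 240 = 15
255 - 0 = 255
255 - 0 = 255
Wildcard: 0.15.255.255


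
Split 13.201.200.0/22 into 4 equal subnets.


New prefix = 22 + 2 = 24
Each subnet has 256 addresses
  13.201.200.0/24
  13.201.201.0/24
  13.201.202.0/24
  13.201.203.0/24
Subnets: 13.201.200.0/24, 13.201.201.0/24, 13.201.202.0/24, 13.201.203.0/24


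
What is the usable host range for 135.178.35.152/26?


Network: 135.178.35.128
Broadcast: 135.178.35.191
First usable = network + 1
Last usable = broadcast - 1
Range: 135.178.35.129 to 135.178.35.190


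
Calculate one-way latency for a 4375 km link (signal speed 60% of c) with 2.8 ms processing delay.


Speed = 0.6 * 3e5 km/s = 180000 km/s
Propagation delay = 4375 / 180000 = 0.0243 s = 24.3056 ms
Processing delay = 2.8 ms
Total one-way latency = 27.1056 ms


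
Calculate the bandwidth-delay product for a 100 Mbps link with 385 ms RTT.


BDP = bandwidth * RTT
= 100 Mbps * 385 ms
= 100 * 1e6 * 385 / 1000 bits
= 38500000 bits
= 4812500 bytes
= 4699.707 KB
BDP = 38500000 bits (4812500 bytes)


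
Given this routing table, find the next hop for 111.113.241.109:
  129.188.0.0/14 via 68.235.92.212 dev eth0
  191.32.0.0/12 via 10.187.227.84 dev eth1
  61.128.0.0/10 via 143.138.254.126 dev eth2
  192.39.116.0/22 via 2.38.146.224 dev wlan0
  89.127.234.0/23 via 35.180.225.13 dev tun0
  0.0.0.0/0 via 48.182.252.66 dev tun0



Longest prefix match for 111.113.241.109:
  /14 129.188.0.0: no
  /12 191.32.0.0: no
  /10 61.128.0.0: no
  /22 192.39.116.0: no
  /23 89.127.234.0: no
  /0 0.0.0.0: MATCH
Selected: next-hop 48.182.252.66 via tun0 (matched /0)


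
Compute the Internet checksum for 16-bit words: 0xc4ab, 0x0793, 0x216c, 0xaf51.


Sum all words (with carry folding):
+ 0xc4ab = 0xc4ab
+ 0x0793 = 0xcc3e
+ 0x216c = 0xedaa
+ 0xaf51 = 0x9cfc
One's complement: ~0x9cfc
Checksum = 0x6303


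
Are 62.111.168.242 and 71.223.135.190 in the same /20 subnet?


Mask: 255.255.240.0
62.111.168.242 AND mask = 62.111.160.0
71.223.135.190 AND mask = 71.223.128.0
No, different subnets (62.111.160.0 vs 71.223.128.0)


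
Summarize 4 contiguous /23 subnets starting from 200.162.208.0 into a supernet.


Original prefix: /23
Number of subnets: 4 = 2^2
New prefix = 23 - 2 = 21
Supernet: 200.162.208.0/21


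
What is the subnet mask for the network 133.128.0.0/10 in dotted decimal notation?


/10 means 10 network bits, 22 host bits
Binary: 11111111110000000000000000000000
Mask: 255.192.0.0


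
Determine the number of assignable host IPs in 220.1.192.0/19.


Host bits = 32 - 19 = 13
Total addresses = 2^13 = 8192
Usable = total - 2 (network and broadcast)
Usable hosts: 8190


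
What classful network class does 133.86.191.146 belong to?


First octet: 133
Binary: 10000101
10xxxxxx -> Class B (128-191)
Class B, default mask 255.255.0.0 (/16)


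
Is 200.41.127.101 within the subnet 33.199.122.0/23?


Subnet network: 33.199.122.0
Test IP AND mask: 200.41.126.0
No, 200.41.127.101 is not in 33.199.122.0/23


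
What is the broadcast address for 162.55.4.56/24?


Network: 162.55.4.0/24
Host bits = 8
Set all host bits to 1:
Broadcast: 162.55.4.255


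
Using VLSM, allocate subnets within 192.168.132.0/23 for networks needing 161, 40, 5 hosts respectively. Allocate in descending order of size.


161 hosts -> /24 (254 usable): 192.168.132.0/24
40 hosts -> /26 (62 usable): 192.168.133.0/26
5 hosts -> /29 (6 usable): 192.168.133.64/29
Allocation: 192.168.132.0/24 (161 hosts, 254 usable); 192.168.133.0/26 (40 hosts, 62 usable); 192.168.133.64/29 (5 hosts, 6 usable)


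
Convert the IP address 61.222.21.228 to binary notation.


61 = 00111101
222 = 11011110
21 = 00010101
228 = 11100100
Binary: 00111101.11011110.00010101.11100100


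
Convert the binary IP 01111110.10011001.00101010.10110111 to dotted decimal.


01111110 = 126
10011001 = 153
00101010 = 42
10110111 = 183
IP: 126.153.42.183


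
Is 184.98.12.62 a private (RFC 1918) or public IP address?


RFC 1918 private ranges:
  10.0.0.0/8 (10.0.0.0 - 10.255.255.255)
  172.16.0.0/12 (172.16.0.0 - 172.31.255.255)
  192.168.0.0/16 (192.168.0.0 - 192.168.255.255)
Public (not in any RFC 1918 range)


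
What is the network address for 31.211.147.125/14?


IP:   00011111.11010011.10010011.01111101
Mask: 11111111.11111100.00000000.00000000
AND operation:
Net:  00011111.11010000.00000000.00000000
Network: 31.208.0.0/14


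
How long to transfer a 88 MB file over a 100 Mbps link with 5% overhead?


Effective throughput = 100 * (1 - 5/100) = 95 Mbps
File size in Mb = 88 * 8 = 704 Mb
Time = 704 / 95
Time = 7.4105 seconds


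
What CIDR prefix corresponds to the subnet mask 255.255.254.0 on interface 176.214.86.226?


Binary: 11111111.11111111.11111110.00000000
Count leading 1s
Prefix: /23


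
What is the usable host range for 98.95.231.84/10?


Network: 98.64.0.0
Broadcast: 98.127.255.255
First usable = network + 1
Last usable = broadcast - 1
Range: 98.64.0.1 to 98.127.255.254


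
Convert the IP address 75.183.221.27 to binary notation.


75 = 01001011
183 = 10110111
221 = 11011101
27 = 00011011
Binary: 01001011.10110111.11011101.00011011


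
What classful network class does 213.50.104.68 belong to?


First octet: 213
Binary: 11010101
110xxxxx -> Class C (192-223)
Class C, default mask 255.255.255.0 (/24)


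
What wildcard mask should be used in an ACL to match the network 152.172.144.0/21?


Subnet mask: 255.255.248.0
Wildcard = 255.255.255.255 - subnet mask
255 - 255 = 0
255 - 255 = 0
255 - 248 = 7
255 - 0 = 255
Wildcard: 0.0.7.255


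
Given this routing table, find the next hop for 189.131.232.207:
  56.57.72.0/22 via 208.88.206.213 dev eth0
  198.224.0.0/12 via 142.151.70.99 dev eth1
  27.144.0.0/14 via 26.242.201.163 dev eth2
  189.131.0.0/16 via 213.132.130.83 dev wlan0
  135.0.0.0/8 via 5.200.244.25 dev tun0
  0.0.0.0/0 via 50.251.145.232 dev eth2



Longest prefix match for 189.131.232.207:
  /22 56.57.72.0: no
  /12 198.224.0.0: no
  /14 27.144.0.0: no
  /16 189.131.0.0: MATCH
  /8 135.0.0.0: no
  /0 0.0.0.0: MATCH
Selected: next-hop 213.132.130.83 via wlan0 (matched /16)


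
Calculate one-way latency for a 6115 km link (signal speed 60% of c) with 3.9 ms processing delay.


Speed = 0.6 * 3e5 km/s = 180000 km/s
Propagation delay = 6115 / 180000 = 0.034 s = 33.9722 ms
Processing delay = 3.9 ms
Total one-way latency = 37.8722 ms


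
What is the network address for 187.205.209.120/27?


IP:   10111011.11001101.11010001.01111000
Mask: 11111111.11111111.11111111.11100000
AND operation:
Net:  10111011.11001101.11010001.01100000
Network: 187.205.209.96/27


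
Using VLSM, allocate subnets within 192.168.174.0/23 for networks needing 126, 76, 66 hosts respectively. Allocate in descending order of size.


126 hosts -> /25 (126 usable): 192.168.174.0/25
76 hosts -> /25 (126 usable): 192.168.174.128/25
66 hosts -> /25 (126 usable): 192.168.175.0/25
Allocation: 192.168.174.0/25 (126 hosts, 126 usable); 192.168.174.128/25 (76 hosts, 126 usable); 192.168.175.0/25 (66 hosts, 126 usable)
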